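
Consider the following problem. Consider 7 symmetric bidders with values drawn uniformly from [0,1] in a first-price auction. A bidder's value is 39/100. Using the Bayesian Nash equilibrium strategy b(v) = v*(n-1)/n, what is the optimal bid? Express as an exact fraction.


Step 1: The symmetric BNE bidding function is b(v) = v * (n-1) / n
Step 2: Substitute v = 39/100 and n = 7
Step 3: b = 39/100 * 6/7
Step 4: b = 117/350

117/350


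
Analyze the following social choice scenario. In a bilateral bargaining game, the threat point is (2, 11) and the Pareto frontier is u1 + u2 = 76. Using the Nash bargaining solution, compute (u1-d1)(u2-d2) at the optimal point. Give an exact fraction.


Step 1: The Nash solution splits surplus symmetrically above the disagreement point
Step 2: u1 = (total + d1 - d2)/2 = (76 + 2 - 11)/2 = 67/2
Step 3: u2 = (total - d1 + d2)/2 = (76 - 2 + 11)/2 = 85/2
Step 4: Nash product = (67/2 - 2) * (85/2 - 11)
Step 5: = 63/2 * 63/2 = 3969/4

3969/4


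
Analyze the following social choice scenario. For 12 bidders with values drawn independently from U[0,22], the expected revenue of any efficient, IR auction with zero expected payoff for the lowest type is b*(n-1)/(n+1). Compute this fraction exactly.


Step 1: By Revenue Equivalence, expected revenue = b*(n-1)/(n+1)
Step 2: Substituting n = 12, b = 22
Step 3: Revenue = 22*(12-1)/(12+1) = 22*11/13
Step 4: Revenue = 242/13

242/13


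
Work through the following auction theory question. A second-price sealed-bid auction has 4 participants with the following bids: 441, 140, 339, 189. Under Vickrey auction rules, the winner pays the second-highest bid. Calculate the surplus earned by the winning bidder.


Step 1: Sort bids in descending order: 441, 339, 189, 140
Step 2: The winning bid is the highest: 441
Step 3: The payment equals the second-highest bid: 339
Step 4: Surplus = winner's bid - payment = 441 - 339 = 102

102


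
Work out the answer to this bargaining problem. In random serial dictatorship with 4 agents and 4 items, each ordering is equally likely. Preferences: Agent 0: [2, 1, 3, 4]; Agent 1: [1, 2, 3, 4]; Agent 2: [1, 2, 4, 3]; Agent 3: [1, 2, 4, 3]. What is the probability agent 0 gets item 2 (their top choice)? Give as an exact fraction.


Step 1: Agent 0 wants item 2
Step 2: There are 24 possible orderings of agents
Step 3: In 12 orderings, agent 0 gets item 2
Step 4: Probability = 12/24 = 1/2

1/2


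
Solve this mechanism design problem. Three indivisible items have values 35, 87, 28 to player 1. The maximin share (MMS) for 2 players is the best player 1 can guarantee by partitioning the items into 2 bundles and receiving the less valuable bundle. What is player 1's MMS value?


Step 1: Item values = 35, 87, 28
Step 2: Enumerate all 2-bundle partitions and take the smaller bundle:
  Partition 1: {35} vs {87,28} -> bundles 35, 115; min = 35
  Partition 2: {87} vs {35,28} -> bundles 87, 63; min = 63
  Partition 3: {28} vs {35,87} -> bundles 28, 122; min = 28
Step 3: MMS = max(35, 63, 28) = 63

63


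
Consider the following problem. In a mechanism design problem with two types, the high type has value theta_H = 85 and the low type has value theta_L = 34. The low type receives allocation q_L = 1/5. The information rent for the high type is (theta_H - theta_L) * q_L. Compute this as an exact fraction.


Step 1: theta_H - theta_L = 85 - 34 = 51
Step 2: Information rent = (theta_H - theta_L) * q_L
Step 3: = 51 * 1/5
Step 4: = 51/5

51/5


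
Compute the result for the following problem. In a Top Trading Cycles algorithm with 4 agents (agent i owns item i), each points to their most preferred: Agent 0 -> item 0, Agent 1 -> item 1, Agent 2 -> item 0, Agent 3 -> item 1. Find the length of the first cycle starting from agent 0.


Step 1: Trace the pointer graph from agent 0: 0 -> 0
Step 2: A cycle is detected when we revisit agent 0
Step 3: The cycle is: 0 -> 0
Step 4: Cycle length = 1

1


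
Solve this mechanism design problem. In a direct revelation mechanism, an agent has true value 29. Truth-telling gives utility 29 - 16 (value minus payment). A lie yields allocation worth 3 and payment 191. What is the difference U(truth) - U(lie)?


Step 1: U(truth) = value - payment = 29 - 16 = 13
Step 2: U(lie) = allocation - payment = 3 - 191 = -188
Step 3: IC gap = 13 - (-188) = 201

201


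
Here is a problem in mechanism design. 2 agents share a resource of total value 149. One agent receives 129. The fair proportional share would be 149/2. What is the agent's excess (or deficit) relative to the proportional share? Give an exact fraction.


Step 1: Proportional share = 149/2
Step 2: Agent's actual allocation = 129
Step 3: Excess = 129 - 149/2 = 109/2

109/2


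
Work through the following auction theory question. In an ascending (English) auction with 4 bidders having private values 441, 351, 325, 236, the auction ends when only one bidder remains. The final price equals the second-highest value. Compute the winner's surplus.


Step 1: Identify the highest value: 441
Step 2: Identify the second-highest value: 351
Step 3: The final price = second-highest value = 351
Step 4: Surplus = 441 - 351 = 90

90


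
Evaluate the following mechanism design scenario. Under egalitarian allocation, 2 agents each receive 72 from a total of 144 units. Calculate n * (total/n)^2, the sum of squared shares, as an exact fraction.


Step 1: Each agent's share = 144/2 = 72
Step 2: Square of each share = (72)^2 = 5184
Step 3: Sum of squares = 2 * 5184 = 10368

10368


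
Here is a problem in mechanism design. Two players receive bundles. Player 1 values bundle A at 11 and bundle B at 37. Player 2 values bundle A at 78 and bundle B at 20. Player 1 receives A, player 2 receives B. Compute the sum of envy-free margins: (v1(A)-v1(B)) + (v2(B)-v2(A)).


Step 1: Player 1's margin = v1(A) - v1(B) = 11 - 37 = -26
Step 2: Player 2's margin = v2(B) - v2(A) = 20 - 78 = -58
Step 3: Total margin = -26 + -58 = -84

-84


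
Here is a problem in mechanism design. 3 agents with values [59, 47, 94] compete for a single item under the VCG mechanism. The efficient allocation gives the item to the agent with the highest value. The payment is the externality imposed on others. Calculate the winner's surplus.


Step 1: The winner is the agent with the highest value: agent 2 with value 94
Step 2: Values of other agents: [59, 47]
Step 3: VCG payment = max of others' values = 59
Step 4: Surplus = 94 - 59 = 35

35


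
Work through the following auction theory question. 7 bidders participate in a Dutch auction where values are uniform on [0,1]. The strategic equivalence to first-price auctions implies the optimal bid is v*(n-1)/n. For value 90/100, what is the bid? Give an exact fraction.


Step 1: Dutch auctions are strategically equivalent to first-price auctions
Step 2: The equilibrium bid is b(v) = v*(n-1)/n
Step 3: b = 9/10 * 6/7
Step 4: b = 27/35

27/35


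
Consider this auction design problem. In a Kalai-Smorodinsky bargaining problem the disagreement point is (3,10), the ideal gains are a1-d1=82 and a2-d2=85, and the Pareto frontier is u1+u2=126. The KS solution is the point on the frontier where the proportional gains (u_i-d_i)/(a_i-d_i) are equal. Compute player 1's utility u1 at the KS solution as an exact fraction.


Step 1: At the KS point, (u1-d1)/r1 = (u2-d2)/r2 = t and u1+u2 = 126
Step 2: u1 = d1 + r1*t and u2 = d2 + r2*t, so (d1 + r1*t) + (d2 + r2*t) = 126
Step 3: t = (126 - 3 - 10)/(82 + 85) = 113/167
Step 4: u1 = d1 + r1*t = 3 + 82 * 113/167 = 9767/167
Step 5: (Check: u2 = d2 + r2*t = 11275/167; u1+u2 = 9767/167 + 11275/167 = 126, on the frontier.)

9767/167


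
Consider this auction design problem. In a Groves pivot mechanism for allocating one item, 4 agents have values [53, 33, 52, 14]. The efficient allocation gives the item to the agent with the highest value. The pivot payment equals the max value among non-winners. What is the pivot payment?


Step 1: The efficient winner is agent 0 with value 53
Step 2: Other agents' values: [33, 52, 14]
Step 3: Pivot payment = max(others) = 52
Step 4: The winner pays 52

52


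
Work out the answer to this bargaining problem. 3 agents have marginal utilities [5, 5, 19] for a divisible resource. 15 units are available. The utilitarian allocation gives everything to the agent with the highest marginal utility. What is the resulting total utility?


Step 1: The marginal utilities are [5, 5, 19]
Step 2: The highest marginal utility is 19
Step 3: All 15 units go to that agent
Step 4: Total utility = 19 * 15 = 285

285


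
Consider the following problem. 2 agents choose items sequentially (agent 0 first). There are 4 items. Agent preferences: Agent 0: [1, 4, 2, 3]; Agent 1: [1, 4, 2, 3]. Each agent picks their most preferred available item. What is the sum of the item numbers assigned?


Step 1: Agent 0 picks item 1
Step 2: Agent 1 picks item 4
Step 3: Sum = 1 + 4 = 5

5


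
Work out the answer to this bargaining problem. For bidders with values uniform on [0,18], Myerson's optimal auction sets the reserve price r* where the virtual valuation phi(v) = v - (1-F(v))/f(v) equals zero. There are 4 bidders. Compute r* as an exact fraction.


Step 1: For U[0,18], F(v) = v/18 and f(v) = 1/18
Step 2: phi(v) = v - (1 - v/18)/(1/18) = v - (18 - v) = 2v - 18
Step 3: Set phi(r*) = 0: 2r* - 18 = 0
Step 4: r* = 18/2 = 9 (the number of bidders n = 4 does not enter)

9


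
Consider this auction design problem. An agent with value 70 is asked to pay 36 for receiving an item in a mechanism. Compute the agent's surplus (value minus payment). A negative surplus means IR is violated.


Step 1: Surplus = value - payment = 70 - 36 = 34
Step 2: IR is satisfied (surplus >= 0)

34


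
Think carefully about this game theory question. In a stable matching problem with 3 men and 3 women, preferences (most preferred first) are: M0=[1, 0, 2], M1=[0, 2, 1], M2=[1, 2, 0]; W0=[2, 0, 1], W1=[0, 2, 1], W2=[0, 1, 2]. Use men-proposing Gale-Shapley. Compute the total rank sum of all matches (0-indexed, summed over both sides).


Step 1: Run Gale-Shapley (men propose, women hold best offer):
  M0 proposes to W1; she accepts
  M1 proposes to W0; she accepts
  M2 proposes to W1; rejected
  M2 proposes to W2; she accepts
Step 2: Final matching: W0-M1, W1-M0, W2-M2
Step 3: 0-indexed ranks (man's rank of his match, then woman's): 0 + 2 + 0 + 0 + 1 + 2
Step 4: Total rank sum = 5

5


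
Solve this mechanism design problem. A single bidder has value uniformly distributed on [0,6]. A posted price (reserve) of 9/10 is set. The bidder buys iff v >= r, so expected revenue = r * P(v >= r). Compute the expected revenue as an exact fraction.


Step 1: Posted price r = 9/10, value support [0,6]
Step 2: P(v >= r) = (6 - 9/10)/6 = 17/20
Step 3: Expected revenue = r * P(v >= r) = 9/10 * 17/20
Step 4: Revenue = 153/200

153/200


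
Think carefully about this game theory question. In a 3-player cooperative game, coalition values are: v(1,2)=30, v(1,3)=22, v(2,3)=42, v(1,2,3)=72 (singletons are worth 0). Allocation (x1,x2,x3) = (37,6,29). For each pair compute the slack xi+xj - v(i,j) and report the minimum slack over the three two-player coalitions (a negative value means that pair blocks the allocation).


Step 1: Slack for coalition (1,2): x1+x2 - v12 = 43 - 30 = 13
Step 2: Slack for coalition (1,3): x1+x3 - v13 = 66 - 22 = 44
Step 3: Slack for coalition (2,3): x2+x3 - v23 = 35 - 42 = -7
Step 4: Minimum slack = min(13, 44, -7) = -7, attained by (2,3); coalition (2,3) can block (slack < 0), so the allocation is not in the core

-7


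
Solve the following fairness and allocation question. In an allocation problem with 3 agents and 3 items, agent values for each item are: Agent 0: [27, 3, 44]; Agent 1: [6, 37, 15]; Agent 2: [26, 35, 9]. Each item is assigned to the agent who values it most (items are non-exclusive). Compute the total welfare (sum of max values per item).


Step 1: For each item, find the maximum value among all agents.
Step 2: Item 0 -> Agent 0 (value 27)
Step 3: Item 1 -> Agent 1 (value 37)
Step 4: Item 2 -> Agent 0 (value 44)
Step 5: Total welfare = 27 + 37 + 44 = 108

108


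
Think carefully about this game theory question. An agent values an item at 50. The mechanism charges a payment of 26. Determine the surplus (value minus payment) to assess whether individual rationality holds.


Step 1: Surplus = value - payment = 50 - 26 = 24
Step 2: IR is satisfied (surplus >= 0)

24


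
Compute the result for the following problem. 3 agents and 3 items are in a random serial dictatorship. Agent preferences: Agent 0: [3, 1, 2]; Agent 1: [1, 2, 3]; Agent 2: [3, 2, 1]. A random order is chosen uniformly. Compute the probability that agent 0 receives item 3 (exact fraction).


Step 1: Agent 0 wants item 3
Step 2: There are 6 possible orderings of agents
Step 3: In 3 orderings, agent 0 gets item 3
Step 4: Probability = 3/6 = 1/2

1/2


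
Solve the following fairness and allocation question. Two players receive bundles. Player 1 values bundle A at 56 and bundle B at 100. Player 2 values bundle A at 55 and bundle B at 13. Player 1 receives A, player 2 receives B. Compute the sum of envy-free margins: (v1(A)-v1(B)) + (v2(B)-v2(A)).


Step 1: Player 1's margin = v1(A) - v1(B) = 56 - 100 = -44
Step 2: Player 2's margin = v2(B) - v2(A) = 13 - 55 = -42
Step 3: Total margin = -44 + -42 = -86

-86


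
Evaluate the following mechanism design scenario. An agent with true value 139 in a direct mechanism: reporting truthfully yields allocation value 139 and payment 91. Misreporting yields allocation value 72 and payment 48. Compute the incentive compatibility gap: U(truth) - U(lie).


Step 1: U(truth) = value - payment = 139 - 91 = 48
Step 2: U(lie) = allocation - payment = 72 - 48 = 24
Step 3: IC gap = 48 - 24 = 24

24


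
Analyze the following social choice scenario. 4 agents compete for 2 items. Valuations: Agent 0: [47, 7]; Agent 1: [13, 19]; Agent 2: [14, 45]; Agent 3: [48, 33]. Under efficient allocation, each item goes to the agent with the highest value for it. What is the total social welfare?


Step 1: For each item, find the maximum value among all agents.
Step 2: Item 0 -> Agent 3 (value 48)
Step 3: Item 1 -> Agent 2 (value 45)
Step 4: Total welfare = 48 + 45 = 93

93


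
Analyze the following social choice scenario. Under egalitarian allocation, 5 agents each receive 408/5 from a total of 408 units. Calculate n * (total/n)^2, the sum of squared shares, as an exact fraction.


Step 1: Each agent's share = 408/5
Step 2: Square of each share = (408/5)^2 = 166464/25
Step 3: Sum of squares = 5 * 166464/25 = 166464/5

166464/5


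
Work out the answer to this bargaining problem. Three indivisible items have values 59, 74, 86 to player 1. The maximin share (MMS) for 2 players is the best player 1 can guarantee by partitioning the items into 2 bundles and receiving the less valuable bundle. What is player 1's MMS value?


Step 1: Item values = 59, 74, 86
Step 2: Enumerate all 2-bundle partitions and take the smaller bundle:
  Partition 1: {59} vs {74,86} -> bundles 59, 160; min = 59
  Partition 2: {74} vs {59,86} -> bundles 74, 145; min = 74
  Partition 3: {86} vs {59,74} -> bundles 86, 133; min = 86
Step 3: MMS = max(59, 74, 86) = 86

86


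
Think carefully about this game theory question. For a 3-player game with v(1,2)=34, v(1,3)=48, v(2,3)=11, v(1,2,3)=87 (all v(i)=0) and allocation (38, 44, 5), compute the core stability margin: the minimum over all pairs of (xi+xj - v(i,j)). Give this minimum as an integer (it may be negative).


Step 1: Slack for coalition (1,2): x1+x2 - v12 = 82 - 34 = 48
Step 2: Slack for coalition (1,3): x1+x3 - v13 = 43 - 48 = -5
Step 3: Slack for coalition (2,3): x2+x3 - v23 = 49 - 11 = 38
Step 4: Minimum slack = min(48, -5, 38) = -5, attained by (1,3); coalition (1,3) can block (slack < 0), so the allocation is not in the core

-5


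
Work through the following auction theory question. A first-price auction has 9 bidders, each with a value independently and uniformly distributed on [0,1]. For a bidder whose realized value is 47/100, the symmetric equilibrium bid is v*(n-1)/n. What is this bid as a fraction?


Step 1: The symmetric BNE bidding function is b(v) = v * (n-1) / n
Step 2: Substitute v = 47/100 and n = 9
Step 3: b = 47/100 * 8/9
Step 4: b = 94/225

94/225


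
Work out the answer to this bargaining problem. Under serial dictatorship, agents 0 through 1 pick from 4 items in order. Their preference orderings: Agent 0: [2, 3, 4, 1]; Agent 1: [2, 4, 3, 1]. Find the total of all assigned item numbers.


Step 1: Agent 0 picks item 2
Step 2: Agent 1 picks item 4
Step 3: Sum = 2 + 4 = 6

6


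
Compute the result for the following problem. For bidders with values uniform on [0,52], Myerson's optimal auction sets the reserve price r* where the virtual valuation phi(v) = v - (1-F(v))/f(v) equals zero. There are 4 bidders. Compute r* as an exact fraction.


Step 1: For U[0,52], F(v) = v/52 and f(v) = 1/52
Step 2: phi(v) = v - (1 - v/52)/(1/52) = v - (52 - v) = 2v - 52
Step 3: Set phi(r*) = 0: 2r* - 52 = 0
Step 4: r* = 52/2 = 26 (the number of bidders n = 4 does not enter)

26


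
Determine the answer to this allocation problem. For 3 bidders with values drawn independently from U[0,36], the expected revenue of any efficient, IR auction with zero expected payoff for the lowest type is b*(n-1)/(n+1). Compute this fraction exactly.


Step 1: By Revenue Equivalence, expected revenue = b*(n-1)/(n+1)
Step 2: Substituting n = 3, b = 36
Step 3: Revenue = 36*(3-1)/(3+1) = 36*2/4
Step 4: Revenue = 72/4 = 18

18


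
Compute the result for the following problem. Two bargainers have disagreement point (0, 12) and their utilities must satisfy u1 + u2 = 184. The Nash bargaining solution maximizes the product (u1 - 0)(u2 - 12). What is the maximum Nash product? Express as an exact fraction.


Step 1: The Nash solution splits surplus symmetrically above the disagreement point
Step 2: u1 = (total + d1 - d2)/2 = (184 + 0 - 12)/2 = 86
Step 3: u2 = (total - d1 + d2)/2 = (184 - 0 + 12)/2 = 98
Step 4: Nash product = (86 - 0) * (98 - 12)
Step 5: = 86 * 86 = 7396

7396


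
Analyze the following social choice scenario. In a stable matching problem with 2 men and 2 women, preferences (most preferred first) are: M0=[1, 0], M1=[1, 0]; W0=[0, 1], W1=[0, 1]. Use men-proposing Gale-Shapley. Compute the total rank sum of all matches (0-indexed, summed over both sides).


Step 1: Run Gale-Shapley (men propose, women hold best offer):
  M0 proposes to W1; she accepts
  M1 proposes to W1; rejected
  M1 proposes to W0; she accepts
Step 2: Final matching: W0-M1, W1-M0
Step 3: 0-indexed ranks (man's rank of his match, then woman's): 1 + 1 + 0 + 0
Step 4: Total rank sum = 2

2


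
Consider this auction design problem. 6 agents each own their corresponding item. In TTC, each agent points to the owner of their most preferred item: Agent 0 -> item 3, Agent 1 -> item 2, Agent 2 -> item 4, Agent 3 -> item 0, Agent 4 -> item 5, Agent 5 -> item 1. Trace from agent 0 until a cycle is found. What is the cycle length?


Step 1: Trace the pointer graph from agent 0: 0 -> 3 -> 0
Step 2: A cycle is detected when we revisit agent 0
Step 3: The cycle is: 0 -> 3 -> 0
Step 4: Cycle length = 2

2


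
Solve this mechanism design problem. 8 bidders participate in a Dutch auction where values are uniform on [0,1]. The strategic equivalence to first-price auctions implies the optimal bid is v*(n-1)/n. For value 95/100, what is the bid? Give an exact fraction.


Step 1: Dutch auctions are strategically equivalent to first-price auctions
Step 2: The equilibrium bid is b(v) = v*(n-1)/n
Step 3: b = 19/20 * 7/8
Step 4: b = 133/160

133/160


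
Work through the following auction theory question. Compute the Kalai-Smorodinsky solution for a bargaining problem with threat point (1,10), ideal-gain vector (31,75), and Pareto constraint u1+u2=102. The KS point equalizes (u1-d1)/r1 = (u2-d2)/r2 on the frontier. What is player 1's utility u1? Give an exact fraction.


Step 1: At the KS point, (u1-d1)/r1 = (u2-d2)/r2 = t and u1+u2 = 102
Step 2: u1 = d1 + r1*t and u2 = d2 + r2*t, so (d1 + r1*t) + (d2 + r2*t) = 102
Step 3: t = (102 - 1 - 10)/(31 + 75) = 91/106
Step 4: u1 = d1 + r1*t = 1 + 31 * 91/106 = 2927/106
Step 5: (Check: u2 = d2 + r2*t = 7885/106; u1+u2 = 2927/106 + 7885/106 = 102, on the frontier.)

2927/106


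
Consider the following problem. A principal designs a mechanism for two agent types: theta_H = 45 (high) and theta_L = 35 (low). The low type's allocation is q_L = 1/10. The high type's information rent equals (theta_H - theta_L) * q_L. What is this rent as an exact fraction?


Step 1: theta_H - theta_L = 45 - 35 = 10
Step 2: Information rent = (theta_H - theta_L) * q_L
Step 3: = 10 * 1/10
Step 4: = 1

1


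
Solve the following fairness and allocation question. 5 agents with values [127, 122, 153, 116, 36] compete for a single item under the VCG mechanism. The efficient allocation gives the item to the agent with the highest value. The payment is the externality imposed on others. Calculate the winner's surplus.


Step 1: The winner is the agent with the highest value: agent 2 with value 153
Step 2: Values of other agents: [127, 122, 116, 36]
Step 3: VCG payment = max of others' values = 127
Step 4: Surplus = 153 - 127 = 26

26


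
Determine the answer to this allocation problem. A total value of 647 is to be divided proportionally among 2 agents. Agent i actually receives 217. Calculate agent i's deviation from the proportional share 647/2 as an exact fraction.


Step 1: Proportional share = 647/2
Step 2: Agent's actual allocation = 217
Step 3: Excess = 217 - 647/2 = -213/2

-213/2


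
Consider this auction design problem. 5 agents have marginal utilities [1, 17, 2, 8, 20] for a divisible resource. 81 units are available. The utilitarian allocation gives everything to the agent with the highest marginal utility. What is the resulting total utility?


Step 1: The marginal utilities are [1, 17, 2, 8, 20]
Step 2: The highest marginal utility is 20
Step 3: All 81 units go to that agent
Step 4: Total utility = 20 * 81 = 1620

1620


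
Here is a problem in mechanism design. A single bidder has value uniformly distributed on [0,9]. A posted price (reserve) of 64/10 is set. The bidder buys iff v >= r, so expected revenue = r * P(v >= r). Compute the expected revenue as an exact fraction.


Step 1: Posted price r = 32/5, value support [0,9]
Step 2: P(v >= r) = (9 - 32/5)/9 = 13/45
Step 3: Expected revenue = r * P(v >= r) = 32/5 * 13/45
Step 4: Revenue = 416/225

416/225


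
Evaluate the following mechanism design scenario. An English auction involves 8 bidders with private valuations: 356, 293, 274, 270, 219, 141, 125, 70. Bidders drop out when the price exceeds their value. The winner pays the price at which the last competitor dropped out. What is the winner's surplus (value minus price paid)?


Step 1: Identify the highest value: 356
Step 2: Identify the second-highest value: 293
Step 3: The final price = second-highest value = 293
Step 4: Surplus = 356 - 293 = 63

63


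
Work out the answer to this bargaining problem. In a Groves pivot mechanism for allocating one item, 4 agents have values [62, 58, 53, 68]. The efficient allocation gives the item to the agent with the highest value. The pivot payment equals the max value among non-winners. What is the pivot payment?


Step 1: The efficient winner is agent 3 with value 68
Step 2: Other agents' values: [62, 58, 53]
Step 3: Pivot payment = max(others) = 62
Step 4: The winner pays 62

62


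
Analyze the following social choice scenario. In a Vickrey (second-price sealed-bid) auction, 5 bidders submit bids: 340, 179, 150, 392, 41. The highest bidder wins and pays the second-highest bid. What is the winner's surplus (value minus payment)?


Step 1: Sort bids in descending order: 392, 340, 179, 150, 41
Step 2: The winning bid is the highest: 392
Step 3: The payment equals the second-highest bid: 340
Step 4: Surplus = winner's bid - payment = 392 - 340 = 52

52


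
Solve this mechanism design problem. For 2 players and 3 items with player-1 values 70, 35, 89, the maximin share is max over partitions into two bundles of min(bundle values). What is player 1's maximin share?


Step 1: Item values = 70, 35, 89
Step 2: Enumerate all 2-bundle partitions and take the smaller bundle:
  Partition 1: {70} vs {35,89} -> bundles 70, 124; min = 70
  Partition 2: {35} vs {70,89} -> bundles 35, 159; min = 35
  Partition 3: {89} vs {70,35} -> bundles 89, 105; min = 89
Step 3: MMS = max(70, 35, 89) = 89

89


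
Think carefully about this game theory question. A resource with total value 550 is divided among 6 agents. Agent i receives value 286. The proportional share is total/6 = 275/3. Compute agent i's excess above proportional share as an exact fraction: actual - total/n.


Step 1: Proportional share = 550/6 = 275/3
Step 2: Agent's actual allocation = 286
Step 3: Excess = 286 - 275/3 = 583/3

583/3


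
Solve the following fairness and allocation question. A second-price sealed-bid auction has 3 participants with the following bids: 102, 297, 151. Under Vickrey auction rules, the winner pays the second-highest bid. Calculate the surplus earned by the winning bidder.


Step 1: Sort bids in descending order: 297, 151, 102
Step 2: The winning bid is the highest: 297
Step 3: The payment equals the second-highest bid: 151
Step 4: Surplus = winner's bid - payment = 297 - 151 = 146

146


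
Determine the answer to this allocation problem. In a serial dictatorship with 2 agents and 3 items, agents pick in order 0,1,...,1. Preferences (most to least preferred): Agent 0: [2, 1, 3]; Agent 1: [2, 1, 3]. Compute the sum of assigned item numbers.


Step 1: Agent 0 picks item 2
Step 2: Agent 1 picks item 1
Step 3: Sum = 2 + 1 = 3

3


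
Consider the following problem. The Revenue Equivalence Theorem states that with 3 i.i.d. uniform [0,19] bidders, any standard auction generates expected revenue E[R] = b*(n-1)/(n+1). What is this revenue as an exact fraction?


Step 1: By Revenue Equivalence, expected revenue = b*(n-1)/(n+1)
Step 2: Substituting n = 3, b = 19
Step 3: Revenue = 19*(3-1)/(3+1) = 19*2/4
Step 4: Revenue = 38/4 = 19/2

19/2


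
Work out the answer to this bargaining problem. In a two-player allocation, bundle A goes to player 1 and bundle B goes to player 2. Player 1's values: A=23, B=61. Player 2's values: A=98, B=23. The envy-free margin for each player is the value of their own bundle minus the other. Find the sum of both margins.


Step 1: Player 1's margin = v1(A) - v1(B) = 23 - 61 = -38
Step 2: Player 2's margin = v2(B) - v2(A) = 23 - 98 = -75
Step 3: Total margin = -38 + -75 = -113

-113


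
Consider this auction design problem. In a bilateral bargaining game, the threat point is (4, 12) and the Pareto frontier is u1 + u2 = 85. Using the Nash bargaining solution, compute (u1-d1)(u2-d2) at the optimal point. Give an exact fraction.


Step 1: The Nash solution splits surplus symmetrically above the disagreement point
Step 2: u1 = (total + d1 - d2)/2 = (85 + 4 - 12)/2 = 77/2
Step 3: u2 = (total - d1 + d2)/2 = (85 - 4 + 12)/2 = 93/2
Step 4: Nash product = (77/2 - 4) * (93/2 - 12)
Step 5: = 69/2 * 69/2 = 4761/4

4761/4


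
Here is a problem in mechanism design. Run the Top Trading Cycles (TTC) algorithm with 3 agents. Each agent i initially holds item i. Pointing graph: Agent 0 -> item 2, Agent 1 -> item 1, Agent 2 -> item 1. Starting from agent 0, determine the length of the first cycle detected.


Step 1: Trace the pointer graph from agent 0: 0 -> 2 -> 1 -> 1
Step 2: A cycle is detected when we revisit agent 1
Step 3: The cycle is: 1 -> 1
Step 4: Cycle length = 1

1


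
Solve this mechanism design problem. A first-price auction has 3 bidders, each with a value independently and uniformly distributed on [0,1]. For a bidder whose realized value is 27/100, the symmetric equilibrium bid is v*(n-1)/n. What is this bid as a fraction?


Step 1: The symmetric BNE bidding function is b(v) = v * (n-1) / n
Step 2: Substitute v = 27/100 and n = 3
Step 3: b = 27/100 * 2/3
Step 4: b = 9/50

9/50


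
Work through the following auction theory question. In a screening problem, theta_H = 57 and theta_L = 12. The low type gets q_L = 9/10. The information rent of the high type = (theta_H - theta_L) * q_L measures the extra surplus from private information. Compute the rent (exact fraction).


Step 1: theta_H - theta_L = 57 - 12 = 45
Step 2: Information rent = (theta_H - theta_L) * q_L
Step 3: = 45 * 9/10
Step 4: = 81/2

81/2


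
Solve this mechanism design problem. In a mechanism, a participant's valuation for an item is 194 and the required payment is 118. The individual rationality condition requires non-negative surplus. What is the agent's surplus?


Step 1: Surplus = value - payment = 194 - 118 = 76
Step 2: IR is satisfied (surplus >= 0)

76


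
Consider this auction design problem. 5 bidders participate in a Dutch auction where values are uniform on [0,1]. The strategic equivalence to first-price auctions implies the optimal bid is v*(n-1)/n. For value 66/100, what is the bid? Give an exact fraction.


Step 1: Dutch auctions are strategically equivalent to first-price auctions
Step 2: The equilibrium bid is b(v) = v*(n-1)/n
Step 3: b = 33/50 * 4/5
Step 4: b = 66/125

66/125


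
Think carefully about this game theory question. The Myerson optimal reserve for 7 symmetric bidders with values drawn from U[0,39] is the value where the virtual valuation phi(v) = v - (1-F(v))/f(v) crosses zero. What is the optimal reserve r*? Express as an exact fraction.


Step 1: For U[0,39], F(v) = v/39 and f(v) = 1/39
Step 2: phi(v) = v - (1 - v/39)/(1/39) = v - (39 - v) = 2v - 39
Step 3: Set phi(r*) = 0: 2r* - 39 = 0
Step 4: r* = 39/2 (the number of bidders n = 7 does not enter)

39/2


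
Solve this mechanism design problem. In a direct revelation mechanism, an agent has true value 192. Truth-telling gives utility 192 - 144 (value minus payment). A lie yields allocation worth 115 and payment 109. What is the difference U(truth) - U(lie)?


Step 1: U(truth) = value - payment = 192 - 144 = 48
Step 2: U(lie) = allocation - payment = 115 - 109 = 6
Step 3: IC gap = 48 - 6 = 42

42


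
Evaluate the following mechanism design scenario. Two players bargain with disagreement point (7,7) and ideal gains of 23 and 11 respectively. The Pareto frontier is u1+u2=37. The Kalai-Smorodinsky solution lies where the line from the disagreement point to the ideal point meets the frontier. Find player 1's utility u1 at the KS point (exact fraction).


Step 1: At the KS point, (u1-d1)/r1 = (u2-d2)/r2 = t and u1+u2 = 37
Step 2: u1 = d1 + r1*t and u2 = d2 + r2*t, so (d1 + r1*t) + (d2 + r2*t) = 37
Step 3: t = (37 - 7 - 7)/(23 + 11) = 23/34
Step 4: u1 = d1 + r1*t = 7 + 23 * 23/34 = 767/34
Step 5: (Check: u2 = d2 + r2*t = 491/34; u1+u2 = 767/34 + 491/34 = 37, on the frontier.)

767/34


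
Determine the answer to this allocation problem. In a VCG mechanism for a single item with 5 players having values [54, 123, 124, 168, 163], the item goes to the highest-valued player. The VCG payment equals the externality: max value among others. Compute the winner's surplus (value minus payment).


Step 1: The winner is the agent with the highest value: agent 3 with value 168
Step 2: Values of other agents: [54, 123, 124, 163]
Step 3: VCG payment = max of others' values = 163
Step 4: Surplus = 168 - 163 = 5

5


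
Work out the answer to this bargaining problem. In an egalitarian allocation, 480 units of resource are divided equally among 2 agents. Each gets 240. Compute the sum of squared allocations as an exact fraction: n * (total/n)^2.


Step 1: Each agent's share = 480/2 = 240
Step 2: Square of each share = (240)^2 = 57600
Step 3: Sum of squares = 2 * 57600 = 115200

115200


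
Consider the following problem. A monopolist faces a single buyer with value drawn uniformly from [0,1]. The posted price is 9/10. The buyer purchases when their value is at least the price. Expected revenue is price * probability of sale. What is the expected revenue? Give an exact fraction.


Step 1: Posted price r = 9/10, value support [0,1]
Step 2: P(v >= r) = (1 - 9/10)/1 = 1/10
Step 3: Expected revenue = r * P(v >= r) = 9/10 * 1/10
Step 4: Revenue = 9/100

9/100


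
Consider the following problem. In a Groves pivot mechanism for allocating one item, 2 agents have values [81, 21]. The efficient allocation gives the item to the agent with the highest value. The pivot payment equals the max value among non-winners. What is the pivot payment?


Step 1: The efficient winner is agent 0 with value 81
Step 2: Other agents' values: [21]
Step 3: Pivot payment = max(others) = 21
Step 4: The winner pays 21

21


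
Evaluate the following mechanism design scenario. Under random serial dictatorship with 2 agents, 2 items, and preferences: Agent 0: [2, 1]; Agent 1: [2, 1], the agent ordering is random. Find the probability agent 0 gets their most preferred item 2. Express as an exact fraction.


Step 1: Agent 0 wants item 2
Step 2: There are 2 possible orderings of agents
Step 3: In 1 orderings, agent 0 gets item 2
Step 4: Probability = 1/2

1/2


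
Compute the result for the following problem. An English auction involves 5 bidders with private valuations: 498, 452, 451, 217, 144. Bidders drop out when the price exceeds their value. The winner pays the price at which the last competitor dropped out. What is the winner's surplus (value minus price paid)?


Step 1: Identify the highest value: 498
Step 2: Identify the second-highest value: 452
Step 3: The final price = second-highest value = 452
Step 4: Surplus = 498 - 452 = 46

46


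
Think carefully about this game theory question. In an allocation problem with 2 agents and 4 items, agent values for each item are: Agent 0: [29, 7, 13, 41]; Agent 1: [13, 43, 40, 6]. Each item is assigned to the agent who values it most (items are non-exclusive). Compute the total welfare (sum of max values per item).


Step 1: For each item, find the maximum value among all agents.
Step 2: Item 0 -> Agent 0 (value 29)
Step 3: Item 1 -> Agent 1 (value 43)
Step 4: Item 2 -> Agent 1 (value 40)
Step 5: Item 3 -> Agent 0 (value 41)
Step 6: Total welfare = 29 + 43 + 40 + 41 = 153

153


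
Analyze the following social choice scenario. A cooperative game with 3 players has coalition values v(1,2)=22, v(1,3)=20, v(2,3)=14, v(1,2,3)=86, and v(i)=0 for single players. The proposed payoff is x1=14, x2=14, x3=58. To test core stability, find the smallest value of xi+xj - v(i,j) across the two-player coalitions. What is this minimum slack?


Step 1: Slack for coalition (1,2): x1+x2 - v12 = 28 - 22 = 6
Step 2: Slack for coalition (1,3): x1+x3 - v13 = 72 - 20 = 52
Step 3: Slack for coalition (2,3): x2+x3 - v23 = 72 - 14 = 58
Step 4: Minimum slack = min(6, 52, 58) = 6, attained by (1,2); no pair can gain by deviating, so the allocation is in the core

6


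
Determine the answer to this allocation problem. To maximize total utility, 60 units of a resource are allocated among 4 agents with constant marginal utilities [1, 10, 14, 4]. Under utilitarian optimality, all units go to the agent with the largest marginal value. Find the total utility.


Step 1: The marginal utilities are [1, 10, 14, 4]
Step 2: The highest marginal utility is 14
Step 3: All 60 units go to that agent
Step 4: Total utility = 14 * 60 = 840

840


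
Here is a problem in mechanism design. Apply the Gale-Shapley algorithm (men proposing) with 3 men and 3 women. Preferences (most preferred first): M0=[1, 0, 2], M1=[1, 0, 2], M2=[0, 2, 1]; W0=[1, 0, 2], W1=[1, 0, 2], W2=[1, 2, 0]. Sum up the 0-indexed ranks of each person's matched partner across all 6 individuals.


Step 1: Run Gale-Shapley (men propose, women hold best offer):
  M0 proposes to W1; she accepts
  M1 proposes to W1; she switches from M0
  M2 proposes to W0; she accepts
  M0 proposes to W0; she switches from M2
  M2 proposes to W2; she accepts
Step 2: Final matching: W0-M0, W1-M1, W2-M2
Step 3: 0-indexed ranks (man's rank of his match, then woman's): 1 + 1 + 0 + 0 + 1 + 1
Step 4: Total rank sum = 4

4


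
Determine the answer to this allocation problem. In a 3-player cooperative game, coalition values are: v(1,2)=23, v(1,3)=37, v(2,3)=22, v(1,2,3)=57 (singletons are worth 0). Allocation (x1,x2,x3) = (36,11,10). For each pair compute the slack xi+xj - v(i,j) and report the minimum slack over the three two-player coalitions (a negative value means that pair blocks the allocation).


Step 1: Slack for coalition (1,2): x1+x2 - v12 = 47 - 23 = 24
Step 2: Slack for coalition (1,3): x1+x3 - v13 = 46 - 37 = 9
Step 3: Slack for coalition (2,3): x2+x3 - v23 = 21 - 22 = -1
Step 4: Minimum slack = min(24, 9, -1) = -1, attained by (2,3); coalition (2,3) can block (slack < 0), so the allocation is not in the core

-1


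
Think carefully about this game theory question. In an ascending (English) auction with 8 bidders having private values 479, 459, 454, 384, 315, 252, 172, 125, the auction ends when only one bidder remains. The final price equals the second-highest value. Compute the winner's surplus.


Step 1: Identify the highest value: 479
Step 2: Identify the second-highest value: 459
Step 3: The final price = second-highest value = 459
Step 4: Surplus = 479 - 459 = 20

20


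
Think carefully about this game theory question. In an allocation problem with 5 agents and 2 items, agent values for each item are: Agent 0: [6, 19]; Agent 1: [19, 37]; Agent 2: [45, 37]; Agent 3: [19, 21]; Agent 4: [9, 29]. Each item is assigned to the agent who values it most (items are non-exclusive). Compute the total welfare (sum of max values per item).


Step 1: For each item, find the maximum value among all agents.
Step 2: Item 0 -> Agent 2 (value 45)
Step 3: Item 1 -> Agent 1 (value 37)
Step 4: Total welfare = 45 + 37 = 82

82


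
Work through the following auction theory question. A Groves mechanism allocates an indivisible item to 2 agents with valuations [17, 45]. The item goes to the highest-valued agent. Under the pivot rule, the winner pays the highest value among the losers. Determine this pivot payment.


Step 1: The efficient winner is agent 1 with value 45
Step 2: Other agents' values: [17]
Step 3: Pivot payment = max(others) = 17
Step 4: The winner pays 17

17


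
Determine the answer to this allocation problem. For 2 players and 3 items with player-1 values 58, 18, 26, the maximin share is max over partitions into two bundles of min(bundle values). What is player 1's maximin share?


Step 1: Item values = 58, 18, 26
Step 2: Enumerate all 2-bundle partitions and take the smaller bundle:
  Partition 1: {58} vs {18,26} -> bundles 58, 44; min = 44
  Partition 2: {18} vs {58,26} -> bundles 18, 84; min = 18
  Partition 3: {26} vs {58,18} -> bundles 26, 76; min = 26
Step 3: MMS = max(44, 18, 26) = 44

44


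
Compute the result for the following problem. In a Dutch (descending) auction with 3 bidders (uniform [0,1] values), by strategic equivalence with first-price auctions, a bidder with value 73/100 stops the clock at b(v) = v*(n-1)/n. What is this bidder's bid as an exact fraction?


Step 1: Dutch auctions are strategically equivalent to first-price auctions
Step 2: The equilibrium bid is b(v) = v*(n-1)/n
Step 3: b = 73/100 * 2/3
Step 4: b = 73/150

73/150


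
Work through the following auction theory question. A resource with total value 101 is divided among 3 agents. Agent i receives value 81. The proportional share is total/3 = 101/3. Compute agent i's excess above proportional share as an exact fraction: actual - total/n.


Step 1: Proportional share = 101/3
Step 2: Agent's actual allocation = 81
Step 3: Excess = 81 - 101/3 = 142/3

142/3


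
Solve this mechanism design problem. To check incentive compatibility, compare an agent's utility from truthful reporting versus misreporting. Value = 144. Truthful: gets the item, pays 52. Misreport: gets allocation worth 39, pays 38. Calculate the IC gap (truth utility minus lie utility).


Step 1: U(truth) = value - payment = 144 - 52 = 92
Step 2: U(lie) = allocation - payment = 39 - 38 = 1
Step 3: IC gap = 92 - 1 = 91

91
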